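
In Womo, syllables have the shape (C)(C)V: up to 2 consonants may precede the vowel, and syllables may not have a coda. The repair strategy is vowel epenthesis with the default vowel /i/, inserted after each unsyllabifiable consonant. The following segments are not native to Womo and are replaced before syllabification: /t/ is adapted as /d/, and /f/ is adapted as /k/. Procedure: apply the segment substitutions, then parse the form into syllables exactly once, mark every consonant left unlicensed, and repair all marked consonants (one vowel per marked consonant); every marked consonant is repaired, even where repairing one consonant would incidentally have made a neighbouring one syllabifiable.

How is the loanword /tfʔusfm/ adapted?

Substitution: /t/ → /d/, /f/ → /k/, giving /dkʔuskm/.
The consonants /d/, /s/, /k/, /m/ cannot be parsed into a legal (C)(C)V syllable (no codas are permitted; onsets may contain at most 2 consonants).
Inserting the epenthetic vowel yields /d/ → /di/, /s/ → /si/, /k/ → /ki/, /m/ → /mi/.

dikʔusikimi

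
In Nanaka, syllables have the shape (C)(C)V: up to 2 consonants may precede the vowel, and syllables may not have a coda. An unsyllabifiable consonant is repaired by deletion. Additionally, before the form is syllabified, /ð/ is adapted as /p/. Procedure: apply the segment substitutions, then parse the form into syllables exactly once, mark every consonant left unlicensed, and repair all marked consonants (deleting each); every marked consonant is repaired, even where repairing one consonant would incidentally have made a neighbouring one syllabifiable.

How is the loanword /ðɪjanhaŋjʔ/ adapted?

Substitution: /ð/ → /p/, giving /pɪjanhaŋjʔ/.
Under (C)(C)V, the unsyllabifiable consonants are /ŋ/, /j/, /ʔ/ (no codas are permitted; onsets may contain at most 2 consonants).
Each unlicensed consonant is deleted: /ŋ/, /j/, /ʔ/.

pɪjanha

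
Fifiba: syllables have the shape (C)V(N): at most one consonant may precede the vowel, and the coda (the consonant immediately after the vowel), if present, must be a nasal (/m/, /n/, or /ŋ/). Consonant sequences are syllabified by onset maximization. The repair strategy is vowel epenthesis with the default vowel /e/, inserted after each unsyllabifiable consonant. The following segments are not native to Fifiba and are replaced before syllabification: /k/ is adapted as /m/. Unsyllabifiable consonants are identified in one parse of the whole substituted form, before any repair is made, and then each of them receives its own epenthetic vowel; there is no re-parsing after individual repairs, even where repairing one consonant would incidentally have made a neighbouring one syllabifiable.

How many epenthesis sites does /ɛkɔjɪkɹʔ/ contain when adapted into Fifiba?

After substitution the input is /ɛmɔjɪmɹʔ/.
The unsyllabifiable consonants are /ɹ/, /ʔ/; each receives one epenthetic vowel.

2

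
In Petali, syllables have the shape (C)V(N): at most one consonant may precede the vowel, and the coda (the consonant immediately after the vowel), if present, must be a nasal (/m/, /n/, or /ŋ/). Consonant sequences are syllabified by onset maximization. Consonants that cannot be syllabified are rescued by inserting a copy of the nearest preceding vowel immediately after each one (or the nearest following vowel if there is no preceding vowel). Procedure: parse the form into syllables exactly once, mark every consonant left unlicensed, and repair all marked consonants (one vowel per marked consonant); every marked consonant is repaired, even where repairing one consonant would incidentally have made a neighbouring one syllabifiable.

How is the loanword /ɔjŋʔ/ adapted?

The consonants /j/, /ŋ/, /ʔ/ cannot be parsed into a legal (C)V(N) syllable (only a nasal (/m/, /n/, or /ŋ/) is licensed in coda position; onsets are limited to one consonant).
Each unlicensed consonant becomes the onset of a new syllable: /j/ → /jɔ/, /ŋ/ → /ŋɔ/, /ʔ/ → /ʔɔ/.

ɔjɔŋɔʔɔ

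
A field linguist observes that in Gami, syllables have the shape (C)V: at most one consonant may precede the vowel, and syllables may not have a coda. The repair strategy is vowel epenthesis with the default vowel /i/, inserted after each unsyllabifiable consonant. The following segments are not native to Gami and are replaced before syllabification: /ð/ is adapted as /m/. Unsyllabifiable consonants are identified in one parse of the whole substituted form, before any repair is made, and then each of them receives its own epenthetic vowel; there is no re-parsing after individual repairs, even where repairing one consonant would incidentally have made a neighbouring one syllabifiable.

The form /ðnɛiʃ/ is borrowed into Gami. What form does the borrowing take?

Substitution: /ð/ → /m/, giving /mnɛiʃ/.
The consonants /m/, /ʃ/ cannot be parsed into a legal (C)V syllable (no codas are permitted; onsets are limited to one consonant).
Epenthesis after each stranded consonant: /m/ → /mi/, /ʃ/ → /ʃi/.

minɛiʃi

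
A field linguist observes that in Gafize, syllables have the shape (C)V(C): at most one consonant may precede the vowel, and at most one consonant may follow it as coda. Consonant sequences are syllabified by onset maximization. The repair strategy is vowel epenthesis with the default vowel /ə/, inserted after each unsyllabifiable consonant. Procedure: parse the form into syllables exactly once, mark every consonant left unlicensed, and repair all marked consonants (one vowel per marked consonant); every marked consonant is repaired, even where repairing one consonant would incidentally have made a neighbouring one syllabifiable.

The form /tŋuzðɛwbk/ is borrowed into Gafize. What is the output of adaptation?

The consonants /t/, /b/, /k/ cannot be parsed into a legal (C)V(C) syllable (at most one coda consonant is licensed; onsets are limited to one consonant).
Each unlicensed consonant becomes the onset of a new syllable: /t/ → /tə/, /b/ → /bə/, /k/ → /kə/.

təŋuzðɛwbəkə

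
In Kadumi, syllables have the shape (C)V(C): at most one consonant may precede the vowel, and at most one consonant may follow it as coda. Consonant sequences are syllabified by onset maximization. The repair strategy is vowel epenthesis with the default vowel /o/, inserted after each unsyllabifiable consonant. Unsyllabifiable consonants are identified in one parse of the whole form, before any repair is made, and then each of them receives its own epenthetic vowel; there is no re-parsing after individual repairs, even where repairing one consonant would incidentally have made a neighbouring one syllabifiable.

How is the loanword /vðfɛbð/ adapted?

Under (C)V(C), the unsyllabifiable consonants are /v/, /ð/, /ð/ (at most one coda consonant is licensed; onsets are limited to one consonant).
Each unlicensed consonant becomes the onset of a new syllable: /v/ → /vo/, /ð/ → /ðo/, /ð/ → /ðo/.

voðofɛbðo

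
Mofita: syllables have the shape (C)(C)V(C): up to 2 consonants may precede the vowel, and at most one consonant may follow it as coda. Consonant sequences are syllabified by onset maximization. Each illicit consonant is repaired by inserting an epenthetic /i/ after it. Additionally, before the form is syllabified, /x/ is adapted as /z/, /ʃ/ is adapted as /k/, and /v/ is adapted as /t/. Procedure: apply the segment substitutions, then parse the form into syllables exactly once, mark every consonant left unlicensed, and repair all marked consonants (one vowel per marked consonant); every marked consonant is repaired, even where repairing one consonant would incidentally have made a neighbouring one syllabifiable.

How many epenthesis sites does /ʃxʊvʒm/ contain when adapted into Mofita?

2

After substitution the input is /kzʊtʒm/.
The unsyllabifiable consonants are /ʒ/, /m/; each receives one epenthetic vowel.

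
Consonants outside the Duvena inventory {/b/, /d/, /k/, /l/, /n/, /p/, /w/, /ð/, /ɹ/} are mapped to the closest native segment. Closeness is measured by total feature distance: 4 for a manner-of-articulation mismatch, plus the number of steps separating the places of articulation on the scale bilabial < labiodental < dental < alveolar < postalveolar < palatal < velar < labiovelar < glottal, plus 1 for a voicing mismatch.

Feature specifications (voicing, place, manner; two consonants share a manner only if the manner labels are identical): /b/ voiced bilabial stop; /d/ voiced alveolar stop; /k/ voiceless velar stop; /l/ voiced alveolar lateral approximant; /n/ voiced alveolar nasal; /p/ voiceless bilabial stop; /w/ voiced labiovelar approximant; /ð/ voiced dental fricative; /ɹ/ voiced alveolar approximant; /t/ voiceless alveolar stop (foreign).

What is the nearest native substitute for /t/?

d

/d/ is closest: same manner (stop), place distance 0 (alveolar→alveolar), voicing differs (+1); total 1. Next closest is /k/ at distance 3.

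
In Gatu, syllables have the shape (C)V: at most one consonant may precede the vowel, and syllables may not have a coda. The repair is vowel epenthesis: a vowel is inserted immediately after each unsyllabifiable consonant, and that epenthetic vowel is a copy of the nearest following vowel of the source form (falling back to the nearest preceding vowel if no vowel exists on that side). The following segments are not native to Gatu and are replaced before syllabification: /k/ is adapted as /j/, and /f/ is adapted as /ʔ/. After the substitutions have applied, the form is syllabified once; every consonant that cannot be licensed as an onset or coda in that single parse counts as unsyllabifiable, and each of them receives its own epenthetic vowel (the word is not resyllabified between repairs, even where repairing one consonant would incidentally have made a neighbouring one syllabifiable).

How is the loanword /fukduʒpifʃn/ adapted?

Substitution: /f/ → /ʔ/, /k/ → /j/, giving /ʔujduʒpiʔʃn/.
The consonants /j/, /ʒ/, /ʔ/, /ʃ/, /n/ cannot be parsed into a legal (C)V syllable (no codas are permitted; onsets are limited to one consonant).
Epenthesis after each stranded consonant: /j/ → /ju/, /ʒ/ → /ʒi/, /ʔ/ → /ʔi/, /ʃ/ → /ʃi/, /n/ → /ni/.

ʔujuduʒipiʔiʃini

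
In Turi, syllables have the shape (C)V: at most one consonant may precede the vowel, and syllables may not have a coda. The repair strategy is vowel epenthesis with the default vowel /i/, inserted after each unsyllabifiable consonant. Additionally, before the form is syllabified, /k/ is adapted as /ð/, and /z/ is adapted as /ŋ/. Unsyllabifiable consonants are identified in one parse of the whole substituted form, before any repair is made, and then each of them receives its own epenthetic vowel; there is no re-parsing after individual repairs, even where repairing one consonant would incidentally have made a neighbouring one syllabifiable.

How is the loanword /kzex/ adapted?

Substitution: /k/ → /ð/, /z/ → /ŋ/, giving /ðŋex/.
Syllabifying with onset maximization leaves /ð/, /x/ stranded (no codas are permitted; onsets are limited to one consonant).
Epenthesis after each stranded consonant: /ð/ → /ði/, /x/ → /xi/.

ðiŋexi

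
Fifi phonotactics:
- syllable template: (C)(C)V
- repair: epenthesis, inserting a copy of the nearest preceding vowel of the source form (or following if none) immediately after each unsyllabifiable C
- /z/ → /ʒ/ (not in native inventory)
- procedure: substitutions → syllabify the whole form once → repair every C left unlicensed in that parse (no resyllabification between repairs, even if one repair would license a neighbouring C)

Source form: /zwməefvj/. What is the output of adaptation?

ʒəwməefeveje

Substitution: /z/ → /ʒ/, giving /ʒwməefvj/.
The consonants /ʒ/, /f/, /v/, /j/ cannot be parsed into a legal (C)(C)V syllable (no codas are permitted; onsets may contain at most 2 consonants).
Epenthesis after each stranded consonant: /ʒ/ → /ʒə/, /f/ → /fe/, /v/ → /ve/, /j/ → /je/.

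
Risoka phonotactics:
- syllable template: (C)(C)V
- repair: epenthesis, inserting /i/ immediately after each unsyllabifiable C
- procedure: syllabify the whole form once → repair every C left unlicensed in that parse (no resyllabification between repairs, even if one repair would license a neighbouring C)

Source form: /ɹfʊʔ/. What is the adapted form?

ɹfʊʔi

The consonants /ʔ/ cannot be parsed into a legal (C)(C)V syllable (no codas are permitted; onsets may contain at most 2 consonants).
Inserting the epenthetic vowel yields /ʔ/ → /ʔi/.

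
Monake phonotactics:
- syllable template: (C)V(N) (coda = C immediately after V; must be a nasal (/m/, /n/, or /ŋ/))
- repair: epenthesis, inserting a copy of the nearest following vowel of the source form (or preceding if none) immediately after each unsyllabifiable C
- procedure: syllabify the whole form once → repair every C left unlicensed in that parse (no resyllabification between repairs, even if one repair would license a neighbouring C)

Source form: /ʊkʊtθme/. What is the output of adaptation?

The consonants /t/, /θ/ cannot be parsed into a legal (C)V(N) syllable (only a nasal (/m/, /n/, or /ŋ/) is licensed in coda position; onsets are limited to one consonant).
Each unlicensed consonant becomes the onset of a new syllable: /t/ → /te/, /θ/ → /θe/.

ʊkʊteθeme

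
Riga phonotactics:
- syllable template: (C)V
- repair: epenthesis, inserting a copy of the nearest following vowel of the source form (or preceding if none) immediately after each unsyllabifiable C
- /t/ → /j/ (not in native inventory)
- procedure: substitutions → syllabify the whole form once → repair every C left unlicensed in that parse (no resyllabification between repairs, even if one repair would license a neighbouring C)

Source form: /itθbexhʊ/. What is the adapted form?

ijeθebexʊhʊ

Substitution: /t/ → /j/, giving /ijθbexhʊ/.
Under (C)V, the unsyllabifiable consonants are /j/, /θ/, /x/ (no codas are permitted; onsets are limited to one consonant).
Inserting the epenthetic vowel yields /j/ → /je/, /θ/ → /θe/, /x/ → /xʊ/.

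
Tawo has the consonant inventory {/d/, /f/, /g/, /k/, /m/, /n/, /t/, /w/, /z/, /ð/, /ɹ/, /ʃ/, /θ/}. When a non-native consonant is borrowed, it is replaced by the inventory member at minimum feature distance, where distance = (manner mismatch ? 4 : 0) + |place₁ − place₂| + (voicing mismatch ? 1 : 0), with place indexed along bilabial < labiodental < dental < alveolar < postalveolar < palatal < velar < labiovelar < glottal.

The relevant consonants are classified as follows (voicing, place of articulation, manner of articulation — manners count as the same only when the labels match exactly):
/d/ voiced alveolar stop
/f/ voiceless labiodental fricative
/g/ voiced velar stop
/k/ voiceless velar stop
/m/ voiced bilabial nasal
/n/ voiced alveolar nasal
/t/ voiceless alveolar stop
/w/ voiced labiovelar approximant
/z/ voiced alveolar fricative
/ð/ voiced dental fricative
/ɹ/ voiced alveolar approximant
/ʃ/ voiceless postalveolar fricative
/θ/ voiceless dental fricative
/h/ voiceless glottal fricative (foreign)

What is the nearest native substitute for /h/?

ʃ

/ʃ/ is closest: same manner (fricative), place distance 4 (glottal→postalveolar), same voicing; total 4. Next closest is /k/ at distance 6.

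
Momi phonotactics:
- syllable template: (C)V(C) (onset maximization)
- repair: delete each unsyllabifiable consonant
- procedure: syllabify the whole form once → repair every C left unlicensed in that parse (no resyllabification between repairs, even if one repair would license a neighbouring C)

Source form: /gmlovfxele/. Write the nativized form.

lovxele

Under (C)V(C), the unsyllabifiable consonants are /g/, /m/, /f/ (at most one coda consonant is licensed; onsets are limited to one consonant).
Deleting the stranded consonants removes /g/, /m/, /f/.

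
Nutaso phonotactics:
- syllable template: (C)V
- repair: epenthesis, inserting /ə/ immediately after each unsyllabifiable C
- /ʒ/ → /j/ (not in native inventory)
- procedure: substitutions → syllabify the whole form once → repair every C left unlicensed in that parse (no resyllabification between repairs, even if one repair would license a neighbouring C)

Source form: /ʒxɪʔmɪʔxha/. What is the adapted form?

Substitution: /ʒ/ → /j/, giving /jxɪʔmɪʔxha/.
Under (C)V, the unsyllabifiable consonants are /j/, /ʔ/, /ʔ/, /x/ (no codas are permitted; onsets are limited to one consonant).
Inserting the epenthetic vowel yields /j/ → /jə/, /ʔ/ → /ʔə/, /ʔ/ → /ʔə/, /x/ → /xə/.

jəxɪʔəmɪʔəxəha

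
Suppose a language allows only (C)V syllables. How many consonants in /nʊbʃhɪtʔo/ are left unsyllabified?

The consonants /b/, /ʃ/, /t/ cannot be parsed into a legal (C)V syllable (no codas are permitted; onsets are limited to one consonant).

3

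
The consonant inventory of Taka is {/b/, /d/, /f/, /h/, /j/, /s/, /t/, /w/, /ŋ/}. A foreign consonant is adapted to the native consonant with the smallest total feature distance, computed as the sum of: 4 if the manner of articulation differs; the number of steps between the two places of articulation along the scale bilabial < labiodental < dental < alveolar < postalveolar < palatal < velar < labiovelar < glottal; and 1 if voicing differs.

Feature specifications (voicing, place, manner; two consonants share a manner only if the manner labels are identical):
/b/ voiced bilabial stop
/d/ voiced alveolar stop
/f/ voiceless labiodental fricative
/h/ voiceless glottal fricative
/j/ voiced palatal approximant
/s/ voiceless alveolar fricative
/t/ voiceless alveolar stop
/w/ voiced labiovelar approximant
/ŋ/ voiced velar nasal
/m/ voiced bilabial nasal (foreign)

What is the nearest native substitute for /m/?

/b/ is closest: manner differs (nasal→stop, +4), place distance 0 (bilabial→bilabial), same voicing; total 4. Next closest is /f/ at distance 6.

b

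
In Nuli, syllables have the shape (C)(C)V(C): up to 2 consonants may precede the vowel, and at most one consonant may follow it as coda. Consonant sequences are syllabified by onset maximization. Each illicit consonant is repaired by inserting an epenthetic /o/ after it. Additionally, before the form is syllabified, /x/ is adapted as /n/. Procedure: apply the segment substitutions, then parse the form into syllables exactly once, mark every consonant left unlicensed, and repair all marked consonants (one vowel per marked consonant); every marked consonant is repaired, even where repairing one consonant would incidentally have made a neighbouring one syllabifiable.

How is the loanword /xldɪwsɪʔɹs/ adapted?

noldɪwsɪʔɹoso

Substitution: /x/ → /n/, giving /nldɪwsɪʔɹs/.
Under (C)(C)V(C), the unsyllabifiable consonants are /n/, /ɹ/, /s/ (at most one coda consonant is licensed; onsets may contain at most 2 consonants).
Each unlicensed consonant becomes the onset of a new syllable: /n/ → /no/, /ɹ/ → /ɹo/, /s/ → /so/.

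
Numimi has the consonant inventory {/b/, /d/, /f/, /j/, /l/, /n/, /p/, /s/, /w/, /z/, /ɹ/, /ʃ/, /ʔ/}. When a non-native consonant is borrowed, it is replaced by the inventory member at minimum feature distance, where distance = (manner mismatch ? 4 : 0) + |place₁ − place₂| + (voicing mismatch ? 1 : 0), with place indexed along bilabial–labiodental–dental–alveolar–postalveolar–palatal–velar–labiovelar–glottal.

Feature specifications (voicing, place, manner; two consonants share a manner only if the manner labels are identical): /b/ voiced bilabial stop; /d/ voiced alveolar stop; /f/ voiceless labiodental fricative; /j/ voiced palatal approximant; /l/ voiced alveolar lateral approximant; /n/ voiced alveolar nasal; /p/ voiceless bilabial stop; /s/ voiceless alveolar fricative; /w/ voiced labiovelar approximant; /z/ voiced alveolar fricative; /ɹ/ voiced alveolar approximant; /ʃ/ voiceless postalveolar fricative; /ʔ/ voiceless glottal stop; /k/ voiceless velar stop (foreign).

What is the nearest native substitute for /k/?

ʔ

/ʔ/ is closest: same manner (stop), place distance 2 (velar→glottal), same voicing; total 2. Next closest is /d/ at distance 4.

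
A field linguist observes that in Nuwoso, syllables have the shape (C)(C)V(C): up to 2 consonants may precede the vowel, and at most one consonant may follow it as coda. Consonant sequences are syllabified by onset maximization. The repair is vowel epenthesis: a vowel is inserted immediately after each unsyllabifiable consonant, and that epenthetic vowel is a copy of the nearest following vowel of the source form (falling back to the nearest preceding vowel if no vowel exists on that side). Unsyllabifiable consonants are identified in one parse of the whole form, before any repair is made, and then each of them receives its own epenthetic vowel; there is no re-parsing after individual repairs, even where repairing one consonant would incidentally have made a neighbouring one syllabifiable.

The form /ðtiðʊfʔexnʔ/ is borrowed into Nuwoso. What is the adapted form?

ðtiðʊfʔexneʔe

The consonants /n/, /ʔ/ cannot be parsed into a legal (C)(C)V(C) syllable (at most one coda consonant is licensed; onsets may contain at most 2 consonants).
Epenthesis after each stranded consonant: /n/ → /ne/, /ʔ/ → /ʔe/.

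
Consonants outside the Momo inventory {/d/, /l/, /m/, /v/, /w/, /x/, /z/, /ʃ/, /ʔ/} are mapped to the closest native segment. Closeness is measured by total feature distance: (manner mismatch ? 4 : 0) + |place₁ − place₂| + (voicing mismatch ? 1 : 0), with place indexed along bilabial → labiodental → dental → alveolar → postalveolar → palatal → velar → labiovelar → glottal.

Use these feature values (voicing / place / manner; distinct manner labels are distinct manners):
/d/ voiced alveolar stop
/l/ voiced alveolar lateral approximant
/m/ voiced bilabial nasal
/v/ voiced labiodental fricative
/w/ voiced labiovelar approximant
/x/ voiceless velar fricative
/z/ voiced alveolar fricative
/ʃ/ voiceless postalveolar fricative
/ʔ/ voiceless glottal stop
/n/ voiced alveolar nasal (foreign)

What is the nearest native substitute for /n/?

m

/m/ is closest: same manner (nasal), place distance 3 (alveolar→bilabial), same voicing; total 3. Next closest is /d/ at distance 4.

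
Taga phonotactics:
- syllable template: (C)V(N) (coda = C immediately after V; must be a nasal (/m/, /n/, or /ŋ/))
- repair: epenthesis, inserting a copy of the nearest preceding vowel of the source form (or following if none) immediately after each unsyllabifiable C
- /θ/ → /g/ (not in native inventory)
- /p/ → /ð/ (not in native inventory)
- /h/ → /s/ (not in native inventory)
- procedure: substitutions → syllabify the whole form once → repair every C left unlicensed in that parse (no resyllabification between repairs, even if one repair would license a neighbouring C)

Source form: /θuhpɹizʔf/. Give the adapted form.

gusuðuɹiziʔifi

Substitution: /θ/ → /g/, /h/ → /s/, /p/ → /ð/, giving /gusðɹizʔf/.
Under (C)V(N), the unsyllabifiable consonants are /s/, /ð/, /z/, /ʔ/, /f/ (only a nasal (/m/, /n/, or /ŋ/) is licensed in coda position; onsets are limited to one consonant).
Each unlicensed consonant becomes the onset of a new syllable: /s/ → /su/, /ð/ → /ðu/, /z/ → /zi/, /ʔ/ → /ʔi/, /f/ → /fi/.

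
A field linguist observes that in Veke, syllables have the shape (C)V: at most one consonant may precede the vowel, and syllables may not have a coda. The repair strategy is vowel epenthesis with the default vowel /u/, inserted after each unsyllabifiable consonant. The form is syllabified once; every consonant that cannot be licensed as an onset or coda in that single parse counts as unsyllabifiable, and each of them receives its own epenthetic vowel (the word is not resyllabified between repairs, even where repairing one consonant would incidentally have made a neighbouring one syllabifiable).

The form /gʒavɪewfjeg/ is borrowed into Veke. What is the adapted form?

Under (C)V, the unsyllabifiable consonants are /g/, /w/, /f/, /g/ (no codas are permitted; onsets are limited to one consonant).
Each unlicensed consonant becomes the onset of a new syllable: /g/ → /gu/, /w/ → /wu/, /f/ → /fu/, /g/ → /gu/.

guʒavɪewufujegu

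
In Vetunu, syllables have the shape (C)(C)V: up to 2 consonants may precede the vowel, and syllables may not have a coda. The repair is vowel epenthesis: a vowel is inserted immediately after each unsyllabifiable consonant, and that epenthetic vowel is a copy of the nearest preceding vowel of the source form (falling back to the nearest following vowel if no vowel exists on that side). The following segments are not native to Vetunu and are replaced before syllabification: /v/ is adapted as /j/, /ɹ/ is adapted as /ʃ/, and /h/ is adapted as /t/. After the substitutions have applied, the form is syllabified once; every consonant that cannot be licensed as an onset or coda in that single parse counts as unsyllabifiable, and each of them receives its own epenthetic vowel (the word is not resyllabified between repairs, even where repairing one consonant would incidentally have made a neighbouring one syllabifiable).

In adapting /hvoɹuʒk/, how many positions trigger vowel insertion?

2

After substitution the input is /tjoʃuʒk/.
The unsyllabifiable consonants are /ʒ/, /k/; each receives one epenthetic vowel.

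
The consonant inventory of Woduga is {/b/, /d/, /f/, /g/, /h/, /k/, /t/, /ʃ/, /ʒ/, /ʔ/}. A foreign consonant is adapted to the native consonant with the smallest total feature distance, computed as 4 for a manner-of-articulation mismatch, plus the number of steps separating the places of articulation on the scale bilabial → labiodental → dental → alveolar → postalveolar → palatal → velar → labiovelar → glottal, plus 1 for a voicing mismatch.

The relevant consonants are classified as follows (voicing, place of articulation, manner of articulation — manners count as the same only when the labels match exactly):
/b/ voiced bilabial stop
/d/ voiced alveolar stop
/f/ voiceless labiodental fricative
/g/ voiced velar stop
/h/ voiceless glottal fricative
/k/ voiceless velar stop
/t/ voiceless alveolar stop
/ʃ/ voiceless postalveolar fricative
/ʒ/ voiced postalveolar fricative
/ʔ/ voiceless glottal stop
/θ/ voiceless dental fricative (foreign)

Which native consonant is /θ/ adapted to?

/f/ is closest: same manner (fricative), place distance 1 (dental→labiodental), same voicing; total 1. Next closest is /ʃ/ at distance 2.

f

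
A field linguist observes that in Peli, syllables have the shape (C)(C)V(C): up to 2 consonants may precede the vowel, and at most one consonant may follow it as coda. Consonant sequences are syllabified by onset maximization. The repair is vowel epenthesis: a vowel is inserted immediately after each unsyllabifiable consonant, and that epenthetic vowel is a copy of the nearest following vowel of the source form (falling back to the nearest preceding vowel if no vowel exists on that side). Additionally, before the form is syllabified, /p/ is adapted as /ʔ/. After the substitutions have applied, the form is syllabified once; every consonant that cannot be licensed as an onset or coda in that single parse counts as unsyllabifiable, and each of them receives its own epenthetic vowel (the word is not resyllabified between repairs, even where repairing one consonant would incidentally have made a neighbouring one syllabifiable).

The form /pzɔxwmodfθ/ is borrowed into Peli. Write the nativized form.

Substitution: /p/ → /ʔ/, giving /ʔzɔxwmodfθ/.
Under (C)(C)V(C), the unsyllabifiable consonants are /f/, /θ/ (at most one coda consonant is licensed; onsets may contain at most 2 consonants).
Epenthesis after each stranded consonant: /f/ → /fo/, /θ/ → /θo/.

ʔzɔxwmodfoθo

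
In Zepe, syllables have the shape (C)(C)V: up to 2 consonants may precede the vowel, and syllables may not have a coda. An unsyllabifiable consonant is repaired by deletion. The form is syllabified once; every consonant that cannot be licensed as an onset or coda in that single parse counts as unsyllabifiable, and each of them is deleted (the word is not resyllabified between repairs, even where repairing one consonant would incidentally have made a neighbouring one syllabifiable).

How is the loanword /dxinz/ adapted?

dxi

Under (C)(C)V, the unsyllabifiable consonants are /n/, /z/ (no codas are permitted; onsets may contain at most 2 consonants).
Deletion applies to /n/, /z/.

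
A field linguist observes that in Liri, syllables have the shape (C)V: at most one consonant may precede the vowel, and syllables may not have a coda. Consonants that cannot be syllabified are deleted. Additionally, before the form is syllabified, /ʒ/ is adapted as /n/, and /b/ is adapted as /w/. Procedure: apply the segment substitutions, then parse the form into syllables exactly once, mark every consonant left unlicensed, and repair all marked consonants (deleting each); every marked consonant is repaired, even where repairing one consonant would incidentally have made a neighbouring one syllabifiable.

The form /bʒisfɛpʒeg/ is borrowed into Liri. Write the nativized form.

nifɛne

Substitution: /b/ → /w/, /ʒ/ → /n/, giving /wnisfɛpneg/.
Under (C)V, the unsyllabifiable consonants are /w/, /s/, /p/, /g/ (no codas are permitted; onsets are limited to one consonant).
Each unlicensed consonant is deleted: /w/, /s/, /p/, /g/.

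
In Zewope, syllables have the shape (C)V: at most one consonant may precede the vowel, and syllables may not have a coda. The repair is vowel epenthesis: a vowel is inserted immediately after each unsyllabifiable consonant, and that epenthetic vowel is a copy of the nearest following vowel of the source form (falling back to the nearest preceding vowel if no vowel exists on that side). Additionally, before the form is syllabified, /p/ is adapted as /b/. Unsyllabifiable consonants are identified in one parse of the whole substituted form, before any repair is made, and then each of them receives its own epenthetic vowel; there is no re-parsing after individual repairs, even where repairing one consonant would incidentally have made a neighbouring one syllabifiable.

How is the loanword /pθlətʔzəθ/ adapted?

bəθələtəʔəzəθə

Substitution: /p/ → /b/, giving /bθlətʔzəθ/.
Under (C)V, the unsyllabifiable consonants are /b/, /θ/, /t/, /ʔ/, /θ/ (no codas are permitted; onsets are limited to one consonant).
Inserting the epenthetic vowel yields /b/ → /bə/, /θ/ → /θə/, /t/ → /tə/, /ʔ/ → /ʔə/, /θ/ → /θə/.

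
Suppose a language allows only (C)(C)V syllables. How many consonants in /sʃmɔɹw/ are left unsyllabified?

3

The consonants /s/, /ɹ/, /w/ cannot be parsed into a legal (C)(C)V syllable (no codas are permitted; onsets may contain at most 2 consonants).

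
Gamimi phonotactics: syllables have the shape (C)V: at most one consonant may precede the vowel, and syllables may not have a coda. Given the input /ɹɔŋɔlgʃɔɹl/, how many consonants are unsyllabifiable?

4

Syllabifying with onset maximization leaves /l/, /g/, /ɹ/, /l/ stranded (no codas are permitted; onsets are limited to one consonant).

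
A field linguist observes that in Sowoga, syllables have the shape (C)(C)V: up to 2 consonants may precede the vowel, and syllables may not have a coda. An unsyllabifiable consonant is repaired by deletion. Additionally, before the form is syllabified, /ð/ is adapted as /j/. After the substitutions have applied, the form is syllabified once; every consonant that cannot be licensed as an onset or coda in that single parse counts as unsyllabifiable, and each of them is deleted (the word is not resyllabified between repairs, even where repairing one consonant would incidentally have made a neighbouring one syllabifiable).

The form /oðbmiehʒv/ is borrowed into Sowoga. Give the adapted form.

Substitution: /ð/ → /j/, giving /ojbmiehʒv/.
The consonants /j/, /h/, /ʒ/, /v/ cannot be parsed into a legal (C)(C)V syllable (no codas are permitted; onsets may contain at most 2 consonants).
Deleting the stranded consonants removes /j/, /h/, /ʒ/, /v/.

obmie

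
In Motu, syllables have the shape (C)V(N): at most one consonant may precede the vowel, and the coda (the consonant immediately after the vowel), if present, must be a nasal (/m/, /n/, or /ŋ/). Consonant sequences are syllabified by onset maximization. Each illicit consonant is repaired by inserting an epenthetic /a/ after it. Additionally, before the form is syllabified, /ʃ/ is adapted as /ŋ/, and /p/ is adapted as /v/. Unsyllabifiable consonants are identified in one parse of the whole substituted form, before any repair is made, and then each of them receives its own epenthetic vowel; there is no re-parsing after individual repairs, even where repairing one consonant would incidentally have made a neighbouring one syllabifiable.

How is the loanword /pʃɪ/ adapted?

Substitution: /p/ → /v/, /ʃ/ → /ŋ/, giving /vŋɪ/.
Syllabifying with onset maximization leaves /v/ stranded (only a nasal (/m/, /n/, or /ŋ/) is licensed in coda position; onsets are limited to one consonant).
Each unlicensed consonant becomes the onset of a new syllable: /v/ → /va/.

vaŋɪ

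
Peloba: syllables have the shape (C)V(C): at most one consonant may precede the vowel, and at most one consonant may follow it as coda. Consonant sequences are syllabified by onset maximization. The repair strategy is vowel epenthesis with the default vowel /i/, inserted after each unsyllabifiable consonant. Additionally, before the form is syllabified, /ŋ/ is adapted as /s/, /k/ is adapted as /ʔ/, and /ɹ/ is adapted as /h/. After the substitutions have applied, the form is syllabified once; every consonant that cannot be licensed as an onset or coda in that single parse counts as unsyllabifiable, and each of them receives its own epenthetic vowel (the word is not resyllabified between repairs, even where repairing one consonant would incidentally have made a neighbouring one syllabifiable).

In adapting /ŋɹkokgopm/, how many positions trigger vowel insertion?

3

After substitution the input is /shʔoʔgopm/.
The unsyllabifiable consonants are /s/, /h/, /m/; each receives one epenthetic vowel.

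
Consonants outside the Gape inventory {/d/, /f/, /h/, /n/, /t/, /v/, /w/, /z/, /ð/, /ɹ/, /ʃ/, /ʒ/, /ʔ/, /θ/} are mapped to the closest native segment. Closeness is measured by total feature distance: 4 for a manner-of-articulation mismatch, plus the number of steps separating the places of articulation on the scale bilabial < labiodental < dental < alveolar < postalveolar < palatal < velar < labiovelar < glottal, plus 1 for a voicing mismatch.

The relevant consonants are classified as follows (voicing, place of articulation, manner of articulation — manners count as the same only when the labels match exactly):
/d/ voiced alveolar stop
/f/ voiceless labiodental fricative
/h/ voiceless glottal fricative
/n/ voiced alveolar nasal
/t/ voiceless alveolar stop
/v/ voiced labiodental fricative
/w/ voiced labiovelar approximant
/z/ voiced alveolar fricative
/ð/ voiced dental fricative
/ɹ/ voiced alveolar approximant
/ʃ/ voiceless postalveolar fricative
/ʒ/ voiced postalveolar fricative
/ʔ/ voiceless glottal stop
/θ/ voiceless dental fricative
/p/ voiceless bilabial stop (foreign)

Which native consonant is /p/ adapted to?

t

/t/ is closest: same manner (stop), place distance 3 (bilabial→alveolar), same voicing; total 3. Next closest is /d/ at distance 4.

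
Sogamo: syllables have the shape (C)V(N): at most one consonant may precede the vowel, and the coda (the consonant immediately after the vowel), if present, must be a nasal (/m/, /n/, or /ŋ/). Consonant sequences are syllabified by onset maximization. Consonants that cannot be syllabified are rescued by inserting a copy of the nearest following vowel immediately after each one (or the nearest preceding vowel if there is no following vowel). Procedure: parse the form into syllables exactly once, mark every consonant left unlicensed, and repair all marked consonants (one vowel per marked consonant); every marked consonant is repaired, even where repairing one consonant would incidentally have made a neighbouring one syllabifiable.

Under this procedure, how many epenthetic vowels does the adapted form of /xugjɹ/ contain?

The unsyllabifiable consonants are /g/, /j/, /ɹ/; each receives one epenthetic vowel.

3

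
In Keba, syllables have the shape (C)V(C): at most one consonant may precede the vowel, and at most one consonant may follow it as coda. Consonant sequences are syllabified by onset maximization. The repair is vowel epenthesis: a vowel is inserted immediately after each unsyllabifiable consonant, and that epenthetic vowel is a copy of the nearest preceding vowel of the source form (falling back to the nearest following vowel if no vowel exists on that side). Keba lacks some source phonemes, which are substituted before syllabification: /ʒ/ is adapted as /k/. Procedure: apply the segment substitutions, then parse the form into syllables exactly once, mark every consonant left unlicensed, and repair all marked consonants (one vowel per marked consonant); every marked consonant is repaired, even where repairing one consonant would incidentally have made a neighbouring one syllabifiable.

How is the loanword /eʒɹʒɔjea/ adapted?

ekɹekɔjea

Substitution: /ʒ/ → /k/, giving /ekɹkɔjea/.
Under (C)V(C), the unsyllabifiable consonants are /ɹ/ (at most one coda consonant is licensed; onsets are limited to one consonant).
Inserting the epenthetic vowel yields /ɹ/ → /ɹe/.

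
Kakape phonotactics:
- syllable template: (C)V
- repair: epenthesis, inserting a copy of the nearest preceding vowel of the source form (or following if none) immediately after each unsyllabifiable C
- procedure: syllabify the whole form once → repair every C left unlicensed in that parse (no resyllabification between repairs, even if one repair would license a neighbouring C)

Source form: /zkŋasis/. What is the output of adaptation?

Syllabifying with onset maximization leaves /z/, /k/, /s/ stranded (no codas are permitted; onsets are limited to one consonant).
Inserting the epenthetic vowel yields /z/ → /za/, /k/ → /ka/, /s/ → /si/.

zakaŋasisi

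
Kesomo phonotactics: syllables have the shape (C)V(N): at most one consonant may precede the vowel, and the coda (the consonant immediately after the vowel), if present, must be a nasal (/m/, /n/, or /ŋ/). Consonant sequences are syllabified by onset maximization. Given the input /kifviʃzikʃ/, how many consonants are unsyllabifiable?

The consonants /f/, /ʃ/, /k/, /ʃ/ cannot be parsed into a legal (C)V(N) syllable (only a nasal (/m/, /n/, or /ŋ/) is licensed in coda position; onsets are limited to one consonant).

4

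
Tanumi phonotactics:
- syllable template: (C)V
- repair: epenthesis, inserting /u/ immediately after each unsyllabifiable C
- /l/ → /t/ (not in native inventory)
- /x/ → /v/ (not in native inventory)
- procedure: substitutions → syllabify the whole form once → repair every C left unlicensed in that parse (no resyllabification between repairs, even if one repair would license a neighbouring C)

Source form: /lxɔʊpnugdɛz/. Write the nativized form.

tuvɔʊpunugudɛzu

Substitution: /l/ → /t/, /x/ → /v/, giving /tvɔʊpnugdɛz/.
Syllabifying with onset maximization leaves /t/, /p/, /g/, /z/ stranded (no codas are permitted; onsets are limited to one consonant).
Inserting the epenthetic vowel yields /t/ → /tu/, /p/ → /pu/, /g/ → /gu/, /z/ → /zu/.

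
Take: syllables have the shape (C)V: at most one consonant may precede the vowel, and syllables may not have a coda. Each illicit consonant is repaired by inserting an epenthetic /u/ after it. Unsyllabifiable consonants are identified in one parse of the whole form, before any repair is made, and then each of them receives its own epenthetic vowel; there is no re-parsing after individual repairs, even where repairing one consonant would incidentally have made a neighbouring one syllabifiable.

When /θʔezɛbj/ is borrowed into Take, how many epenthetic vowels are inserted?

The unsyllabifiable consonants are /θ/, /b/, /j/; each receives one epenthetic vowel.

3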